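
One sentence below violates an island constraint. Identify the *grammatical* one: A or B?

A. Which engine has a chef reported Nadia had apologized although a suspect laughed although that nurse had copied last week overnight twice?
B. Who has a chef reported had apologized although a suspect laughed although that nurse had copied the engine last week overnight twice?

B

In A, the wh-phrase is extracted from inside an adjunct island (introduced by "although"), which blocks movement.
In B, the extraction path crosses only that-complement boundaries, which are transparent.
So B is grammatical.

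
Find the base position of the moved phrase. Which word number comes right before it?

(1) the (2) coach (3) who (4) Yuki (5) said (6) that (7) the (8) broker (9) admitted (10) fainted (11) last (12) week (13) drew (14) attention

The displaced element is "the coach" (word 2).
It is linked across 2 clause boundaries (that → Ø).
It functions as the subject of "fainted", so the gap sits immediately after word 9 ("admitted").
Base order: Yuki said that the broker admitted that the coach fainted last week.

9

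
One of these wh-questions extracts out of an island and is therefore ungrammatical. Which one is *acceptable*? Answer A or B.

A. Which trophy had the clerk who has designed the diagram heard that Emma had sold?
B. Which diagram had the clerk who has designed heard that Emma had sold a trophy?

In B, the wh-phrase is extracted from inside a complex-NP island (relative clause) (introduced by "who"), which blocks movement.
In A, the extraction path crosses only that-complement boundaries, which are transparent.
So A is grammatical.

A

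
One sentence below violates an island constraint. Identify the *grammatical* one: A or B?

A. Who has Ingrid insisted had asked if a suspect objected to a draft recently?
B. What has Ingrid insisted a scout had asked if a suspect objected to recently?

In B, the wh-phrase is extracted from inside a wh-island (introduced by "if"), which blocks movement.
In A, the extraction path crosses only that-complement boundaries, which are transparent.
So A is grammatical.

A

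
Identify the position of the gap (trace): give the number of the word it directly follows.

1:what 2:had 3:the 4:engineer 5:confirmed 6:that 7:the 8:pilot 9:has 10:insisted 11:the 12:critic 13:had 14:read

The displaced element is "what" (word 1).
It is linked across 2 clause boundaries (that → Ø).
It functions as the direct object of "read", so the gap sits immediately after word 14 ("read").
Base order: The engineer had confirmed that the pilot has insisted the critic had read what.

14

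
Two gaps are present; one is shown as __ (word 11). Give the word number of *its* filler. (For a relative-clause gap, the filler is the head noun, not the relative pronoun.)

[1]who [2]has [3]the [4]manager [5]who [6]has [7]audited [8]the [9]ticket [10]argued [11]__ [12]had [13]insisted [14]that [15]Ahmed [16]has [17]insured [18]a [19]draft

The marked gap is the subject of "insisted".
Its filler is the fronted wh-phrase "who", at word 1.
(The other dependency links word 4 to a gap after word 5.)

1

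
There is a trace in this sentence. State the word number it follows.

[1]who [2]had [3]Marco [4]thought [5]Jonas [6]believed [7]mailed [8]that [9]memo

6

The displaced element is "who" (word 1).
It is linked across 2 clause boundaries (Ø → Ø).
It functions as the subject of "mailed", so the gap sits immediately after word 6 ("believed").
Base order: Marco had thought Jonas believed that who mailed that memo.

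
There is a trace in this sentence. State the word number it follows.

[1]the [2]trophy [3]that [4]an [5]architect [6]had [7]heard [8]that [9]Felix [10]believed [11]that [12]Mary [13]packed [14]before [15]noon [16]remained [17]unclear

13

The displaced element is "the trophy" (word 2).
It is linked across 2 clause boundaries (that → that).
It functions as the direct object of "packed", so the gap sits immediately after word 13 ("packed").
Base order: An architect had heard that Felix believed that Mary packed the trophy before noon.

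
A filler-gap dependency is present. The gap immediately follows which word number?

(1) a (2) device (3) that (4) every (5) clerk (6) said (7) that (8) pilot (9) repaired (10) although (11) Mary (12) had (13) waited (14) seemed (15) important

The displaced element is "a device" (word 2).
It is linked across 1 clause boundary (Ø).
It functions as the direct object of "repaired", so the gap sits immediately after word 9 ("repaired").
Base order: Every clerk said that pilot repaired a device although Mary had waited.

9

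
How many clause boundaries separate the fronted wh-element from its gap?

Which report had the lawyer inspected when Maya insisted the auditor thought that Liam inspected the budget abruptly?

"which report" originates inside the matrix clause — no clause boundary is crossed.

0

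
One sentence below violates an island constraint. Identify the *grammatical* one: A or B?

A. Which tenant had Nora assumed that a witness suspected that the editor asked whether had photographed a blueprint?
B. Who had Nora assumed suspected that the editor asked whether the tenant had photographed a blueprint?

In A, the wh-phrase is extracted from inside a wh-island (introduced by "whether"), which blocks movement.
In B, the extraction path crosses only that-complement boundaries, which are transparent.
So B is grammatical.

B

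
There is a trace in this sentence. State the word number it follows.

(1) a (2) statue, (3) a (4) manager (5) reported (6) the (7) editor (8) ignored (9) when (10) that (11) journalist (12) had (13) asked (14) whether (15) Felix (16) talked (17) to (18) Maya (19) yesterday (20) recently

8

The displaced element is "a statue" (word 2).
It is linked across 1 clause boundary (Ø).
It functions as the direct object of "ignored", so the gap sits immediately after word 8 ("ignored").
Base order: A manager reported the editor ignored a statue when that journalist had asked whether Felix talked to Maya yesterday recently.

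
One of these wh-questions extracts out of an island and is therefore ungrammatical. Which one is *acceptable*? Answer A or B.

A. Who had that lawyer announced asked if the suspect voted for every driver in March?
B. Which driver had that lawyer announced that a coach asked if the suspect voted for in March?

A

In B, the wh-phrase is extracted from inside a wh-island (introduced by "if"), which blocks movement.
In A, the extraction path crosses only that-complement boundaries, which are transparent.
So A is grammatical.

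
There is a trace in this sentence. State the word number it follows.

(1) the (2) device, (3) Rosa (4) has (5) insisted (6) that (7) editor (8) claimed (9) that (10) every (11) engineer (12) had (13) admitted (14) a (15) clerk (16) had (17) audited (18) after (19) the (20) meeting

17

The displaced element is "the device" (word 2).
It is linked across 3 clause boundaries (Ø → that → Ø).
It functions as the direct object of "audited", so the gap sits immediately after word 17 ("audited").
Base order: Rosa has insisted that editor claimed that every engineer had admitted a clerk had audited the device after the meeting.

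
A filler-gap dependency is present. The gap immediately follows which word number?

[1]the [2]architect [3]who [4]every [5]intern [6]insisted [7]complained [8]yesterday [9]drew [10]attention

The displaced element is "the architect" (word 2).
It is linked across 1 clause boundary (Ø).
It functions as the subject of "complained", so the gap sits immediately after word 6 ("insisted").
Base order: Every intern insisted that the architect complained yesterday.

6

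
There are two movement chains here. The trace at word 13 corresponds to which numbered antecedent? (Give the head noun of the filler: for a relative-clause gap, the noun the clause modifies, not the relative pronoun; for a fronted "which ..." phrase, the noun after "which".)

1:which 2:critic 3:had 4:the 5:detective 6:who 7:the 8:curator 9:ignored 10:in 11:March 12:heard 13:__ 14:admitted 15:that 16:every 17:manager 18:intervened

2

The marked gap is the subject of "admitted".
Its filler is the fronted wh-phrase "which critic", at word 2.
(The other dependency links word 5 to a gap after word 9.)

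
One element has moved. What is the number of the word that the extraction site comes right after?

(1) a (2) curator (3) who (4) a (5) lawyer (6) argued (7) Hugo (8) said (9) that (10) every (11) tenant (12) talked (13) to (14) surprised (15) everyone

The displaced element is "a curator" (word 2).
It is linked across 2 clause boundaries (Ø → that).
It functions as the object of the preposition "to" of "talked", so the gap sits immediately after word 13 ("to").
Base order: A lawyer argued Hugo said that every tenant talked to a curator.

13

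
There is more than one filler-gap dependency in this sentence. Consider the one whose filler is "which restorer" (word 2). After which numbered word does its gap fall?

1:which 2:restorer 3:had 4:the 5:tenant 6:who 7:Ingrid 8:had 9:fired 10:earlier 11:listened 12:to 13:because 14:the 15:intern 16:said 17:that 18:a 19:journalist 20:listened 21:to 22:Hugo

The displaced element is "which restorer" (word 2).
It functions as the object of the preposition "to" of "listened", so the gap sits immediately after word 12 ("to").
Base order: The tenant who Ingrid had fired earlier had listened to which restorer because the intern said that a journalist listened to Hugo.

12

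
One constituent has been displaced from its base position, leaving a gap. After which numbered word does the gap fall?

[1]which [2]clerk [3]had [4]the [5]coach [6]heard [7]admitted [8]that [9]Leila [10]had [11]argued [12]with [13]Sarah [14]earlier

The displaced element is "which clerk" (word 2).
It is linked across 1 clause boundary (Ø).
It functions as the subject of "admitted", so the gap sits immediately after word 6 ("heard").
Base order: The coach had heard that which clerk admitted that Leila had argued with Sarah earlier.

6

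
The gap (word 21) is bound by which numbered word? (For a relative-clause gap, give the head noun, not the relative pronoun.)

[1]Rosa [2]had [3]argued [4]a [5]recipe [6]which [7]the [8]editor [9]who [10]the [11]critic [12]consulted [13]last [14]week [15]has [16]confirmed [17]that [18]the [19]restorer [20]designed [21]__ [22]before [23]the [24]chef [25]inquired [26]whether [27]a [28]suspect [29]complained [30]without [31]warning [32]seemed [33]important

5

The gap at 21 is the object of "designed", inside a relative clause.
The relative pronoun is "which" (word 6); it is bound by the head noun immediately before it.
Its filler is the head noun "recipe", at word 5.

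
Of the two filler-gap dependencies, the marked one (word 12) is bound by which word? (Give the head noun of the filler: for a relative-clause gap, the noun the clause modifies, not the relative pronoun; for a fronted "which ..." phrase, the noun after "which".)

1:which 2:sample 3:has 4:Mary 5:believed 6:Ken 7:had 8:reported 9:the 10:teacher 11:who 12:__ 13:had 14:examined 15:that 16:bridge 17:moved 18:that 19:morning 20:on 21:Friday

10

The marked gap is inside the relative clause, the subject of "examined".
Its filler is the head noun "teacher" (via "who"), at word 10.
(The other dependency links word 2 to a gap after word 17.)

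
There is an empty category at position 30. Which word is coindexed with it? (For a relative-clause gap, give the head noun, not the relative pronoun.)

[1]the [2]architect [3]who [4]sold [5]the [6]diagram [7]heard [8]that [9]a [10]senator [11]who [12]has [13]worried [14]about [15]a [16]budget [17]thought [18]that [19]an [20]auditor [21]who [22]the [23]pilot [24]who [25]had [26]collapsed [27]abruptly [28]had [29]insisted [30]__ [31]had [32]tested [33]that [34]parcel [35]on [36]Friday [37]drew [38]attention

20

The gap at 30 is the subject of "tested", inside a relative clause.
The relative pronoun is "who" (word 21); it is bound by the head noun immediately before it.
Its filler is the head noun "auditor", at word 20.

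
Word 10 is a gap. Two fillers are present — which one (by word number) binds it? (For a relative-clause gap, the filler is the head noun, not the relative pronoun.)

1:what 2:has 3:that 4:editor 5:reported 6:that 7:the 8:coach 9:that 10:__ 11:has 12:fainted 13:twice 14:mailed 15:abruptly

8

The marked gap is inside the relative clause, the subject of "fainted".
Its filler is the head noun "coach" (via "that"), at word 8.
(The other dependency links word 1 to a gap after word 14.)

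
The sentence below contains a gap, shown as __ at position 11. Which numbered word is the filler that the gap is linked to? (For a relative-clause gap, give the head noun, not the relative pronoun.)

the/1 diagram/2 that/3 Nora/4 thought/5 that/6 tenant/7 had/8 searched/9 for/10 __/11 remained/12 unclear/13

2

The gap at 11 is the prepositional object of "searched", inside a relative clause.
The relative pronoun is "that" (word 3); it is bound by the head noun immediately before it.
Its filler is the head noun "diagram", at word 2.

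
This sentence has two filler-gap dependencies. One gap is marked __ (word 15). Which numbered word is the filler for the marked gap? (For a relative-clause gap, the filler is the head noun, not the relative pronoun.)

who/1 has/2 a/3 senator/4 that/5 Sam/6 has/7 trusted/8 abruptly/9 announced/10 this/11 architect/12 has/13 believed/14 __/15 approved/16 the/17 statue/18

The marked gap is the subject of "approved".
Its filler is the fronted wh-phrase "who", at word 1.
(The other dependency links word 4 to a gap after word 8.)

1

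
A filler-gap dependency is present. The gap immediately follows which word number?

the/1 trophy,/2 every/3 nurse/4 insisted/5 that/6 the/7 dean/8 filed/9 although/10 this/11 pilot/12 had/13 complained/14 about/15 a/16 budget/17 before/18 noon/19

The displaced element is "the trophy" (word 2).
It is linked across 1 clause boundary (that).
It functions as the direct object of "filed", so the gap sits immediately after word 9 ("filed").
Base order: Every nurse insisted that the dean filed the trophy although this pilot had complained about a budget before noon.

9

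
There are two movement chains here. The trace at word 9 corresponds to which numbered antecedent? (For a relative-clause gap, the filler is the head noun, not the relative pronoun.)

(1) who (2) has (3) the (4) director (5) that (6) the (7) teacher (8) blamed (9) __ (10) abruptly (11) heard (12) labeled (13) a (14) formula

The marked gap is inside the relative clause, the direct object of "blamed".
Its filler is the head noun "director" (via "that"), at word 4.
(The other dependency links word 1 to a gap after word 11.)

4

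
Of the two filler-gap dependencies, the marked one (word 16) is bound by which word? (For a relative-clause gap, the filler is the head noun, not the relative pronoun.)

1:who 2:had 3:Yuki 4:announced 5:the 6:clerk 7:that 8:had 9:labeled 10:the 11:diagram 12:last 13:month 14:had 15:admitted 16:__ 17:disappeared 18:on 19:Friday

The marked gap is the subject of "disappeared".
Its filler is the fronted wh-phrase "who", at word 1.
(The other dependency links word 6 to a gap after word 7.)

1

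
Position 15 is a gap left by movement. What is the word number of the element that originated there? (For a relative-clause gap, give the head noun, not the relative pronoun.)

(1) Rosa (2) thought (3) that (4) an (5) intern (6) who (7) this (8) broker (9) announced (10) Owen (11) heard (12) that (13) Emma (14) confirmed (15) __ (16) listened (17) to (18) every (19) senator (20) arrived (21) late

5

The gap at 15 is the subject of "listened", inside a relative clause.
The relative pronoun is "who" (word 6); it is bound by the head noun immediately before it.
Its filler is the head noun "intern", at word 5.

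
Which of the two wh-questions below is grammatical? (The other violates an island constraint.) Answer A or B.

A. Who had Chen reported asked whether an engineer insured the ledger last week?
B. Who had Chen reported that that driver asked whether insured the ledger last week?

In B, the wh-phrase is extracted from inside a wh-island (introduced by "whether"), which blocks movement.
In A, the extraction path crosses only that-complement boundaries, which are transparent.
So A is grammatical.

A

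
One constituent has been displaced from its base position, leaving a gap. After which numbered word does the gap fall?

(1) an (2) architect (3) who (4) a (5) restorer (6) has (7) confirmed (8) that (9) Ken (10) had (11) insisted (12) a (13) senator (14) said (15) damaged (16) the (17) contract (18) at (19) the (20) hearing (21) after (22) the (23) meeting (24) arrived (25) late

14

The displaced element is "an architect" (word 2).
It is linked across 3 clause boundaries (that → Ø → Ø).
It functions as the subject of "damaged", so the gap sits immediately after word 14 ("said").
Base order: A restorer has confirmed that Ken had insisted a senator said that an architect damaged the contract at the hearing after the meeting.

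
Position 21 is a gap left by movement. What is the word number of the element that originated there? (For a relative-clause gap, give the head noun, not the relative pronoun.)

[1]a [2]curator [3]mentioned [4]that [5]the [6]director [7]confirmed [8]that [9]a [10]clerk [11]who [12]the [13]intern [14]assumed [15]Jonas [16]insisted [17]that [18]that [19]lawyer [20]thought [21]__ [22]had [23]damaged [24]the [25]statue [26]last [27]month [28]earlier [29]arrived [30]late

The gap at 21 is the subject of "damaged", inside a relative clause.
The relative pronoun is "who" (word 11); it is bound by the head noun immediately before it.
Its filler is the head noun "clerk", at word 10.

10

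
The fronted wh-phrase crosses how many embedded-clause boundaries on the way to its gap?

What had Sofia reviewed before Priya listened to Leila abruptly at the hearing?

"what" originates inside the matrix clause — no clause boundary is crossed.

0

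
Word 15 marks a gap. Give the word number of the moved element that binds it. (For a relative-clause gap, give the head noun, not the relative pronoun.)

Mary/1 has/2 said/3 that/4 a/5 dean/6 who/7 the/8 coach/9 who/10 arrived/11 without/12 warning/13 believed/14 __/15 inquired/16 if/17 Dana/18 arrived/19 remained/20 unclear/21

The gap at 15 is the subject of "inquired", inside a relative clause.
The relative pronoun is "who" (word 7); it is bound by the head noun immediately before it.
Its filler is the head noun "dean", at word 6.

6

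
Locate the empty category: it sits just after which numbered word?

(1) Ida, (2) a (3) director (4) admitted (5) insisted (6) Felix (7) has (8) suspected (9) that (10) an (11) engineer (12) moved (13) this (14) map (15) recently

4

The displaced element is "Ida" (word 1).
It is linked across 1 clause boundary (Ø).
It functions as the subject of "insisted", so the gap sits immediately after word 4 ("admitted").
Base order: A director admitted that Ida insisted Felix has suspected that an engineer moved this map recently.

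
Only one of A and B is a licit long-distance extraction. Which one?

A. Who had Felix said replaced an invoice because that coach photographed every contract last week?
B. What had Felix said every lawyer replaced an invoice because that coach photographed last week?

A

In B, the wh-phrase is extracted from inside an adjunct island (introduced by "because"), which blocks movement.
In A, the extraction path crosses only that-complement boundaries, which are transparent.
So A is grammatical.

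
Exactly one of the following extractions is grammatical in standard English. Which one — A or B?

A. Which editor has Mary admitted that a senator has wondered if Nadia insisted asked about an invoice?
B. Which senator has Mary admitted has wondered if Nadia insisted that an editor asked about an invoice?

In A, the wh-phrase is extracted from inside a wh-island (introduced by "if"), which blocks movement.
In B, the extraction path crosses only that-complement boundaries, which are transparent.
So B is grammatical.

B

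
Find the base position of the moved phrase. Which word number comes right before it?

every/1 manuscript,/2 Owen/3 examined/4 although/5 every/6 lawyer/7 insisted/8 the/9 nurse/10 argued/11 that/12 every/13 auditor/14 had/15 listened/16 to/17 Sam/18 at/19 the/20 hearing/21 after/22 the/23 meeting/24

The displaced element is "every manuscript" (word 2).
It functions as the direct object of "examined", so the gap sits immediately after word 4 ("examined").
Base order: Owen examined every manuscript although every lawyer insisted the nurse argued that every auditor had listened to Sam at the hearing after the meeting.

4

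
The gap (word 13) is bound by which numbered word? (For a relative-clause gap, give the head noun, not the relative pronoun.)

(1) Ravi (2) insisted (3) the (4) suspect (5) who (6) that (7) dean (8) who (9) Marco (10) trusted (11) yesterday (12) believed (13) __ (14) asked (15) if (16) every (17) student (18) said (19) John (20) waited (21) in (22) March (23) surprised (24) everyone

The gap at 13 is the subject of "asked", inside a relative clause.
The relative pronoun is "who" (word 5); it is bound by the head noun immediately before it.
Its filler is the head noun "suspect", at word 4.

4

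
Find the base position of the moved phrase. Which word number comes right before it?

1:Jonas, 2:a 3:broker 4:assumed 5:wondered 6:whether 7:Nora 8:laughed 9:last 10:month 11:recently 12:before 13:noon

4

The displaced element is "Jonas" (word 1).
It is linked across 1 clause boundary (Ø).
It functions as the subject of "wondered", so the gap sits immediately after word 4 ("assumed").
Base order: A broker assumed Jonas wondered whether Nora laughed last month recently before noon.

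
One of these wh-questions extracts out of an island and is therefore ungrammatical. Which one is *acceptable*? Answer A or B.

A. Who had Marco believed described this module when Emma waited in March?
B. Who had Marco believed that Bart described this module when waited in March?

A

In B, the wh-phrase is extracted from inside an adjunct island (introduced by "when"), which blocks movement.
In A, the extraction path crosses only that-complement boundaries, which are transparent.
So A is grammatical.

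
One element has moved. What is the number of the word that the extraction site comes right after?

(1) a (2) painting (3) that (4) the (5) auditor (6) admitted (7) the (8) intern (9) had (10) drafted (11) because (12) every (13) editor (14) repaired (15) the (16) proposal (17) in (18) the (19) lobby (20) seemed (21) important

10

The displaced element is "a painting" (word 2).
It is linked across 1 clause boundary (Ø).
It functions as the direct object of "drafted", so the gap sits immediately after word 10 ("drafted").
Base order: The auditor admitted the intern had drafted a painting because every editor repaired the proposal in the lobby.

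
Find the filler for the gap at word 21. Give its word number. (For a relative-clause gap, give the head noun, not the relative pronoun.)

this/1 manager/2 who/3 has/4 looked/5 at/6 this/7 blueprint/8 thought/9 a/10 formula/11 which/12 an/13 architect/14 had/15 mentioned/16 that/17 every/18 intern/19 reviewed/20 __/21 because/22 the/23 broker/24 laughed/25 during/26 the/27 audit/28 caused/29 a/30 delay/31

The gap at 21 is the object of "reviewed", inside a relative clause.
The relative pronoun is "which" (word 12); it is bound by the head noun immediately before it.
Its filler is the head noun "formula", at word 11.

11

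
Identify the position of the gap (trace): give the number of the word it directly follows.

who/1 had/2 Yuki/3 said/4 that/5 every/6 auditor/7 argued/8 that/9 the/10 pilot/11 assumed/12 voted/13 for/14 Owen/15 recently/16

The displaced element is "who" (word 1).
It is linked across 3 clause boundaries (that → that → Ø).
It functions as the subject of "voted", so the gap sits immediately after word 12 ("assumed").
Base order: Yuki had said that every auditor argued that the pilot assumed that who voted for Owen recently.

12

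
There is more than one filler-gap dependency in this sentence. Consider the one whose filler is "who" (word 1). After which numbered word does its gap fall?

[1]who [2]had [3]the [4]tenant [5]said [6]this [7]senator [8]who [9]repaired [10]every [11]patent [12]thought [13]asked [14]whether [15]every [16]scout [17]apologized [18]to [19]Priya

The displaced element is "who" (word 1).
It is linked across 2 clause boundaries (Ø → Ø).
It functions as the subject of "asked", so the gap sits immediately after word 12 ("thought").
Base order: The tenant had said this senator who repaired every patent thought that who asked whether every scout apologized to Priya.

12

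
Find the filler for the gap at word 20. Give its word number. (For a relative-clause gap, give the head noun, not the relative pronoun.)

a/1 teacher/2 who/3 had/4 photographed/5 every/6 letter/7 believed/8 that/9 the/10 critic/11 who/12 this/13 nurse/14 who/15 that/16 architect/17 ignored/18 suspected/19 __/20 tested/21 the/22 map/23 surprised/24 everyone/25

11

The gap at 20 is the subject of "tested", inside a relative clause.
The relative pronoun is "who" (word 12); it is bound by the head noun immediately before it.
Its filler is the head noun "critic", at word 11.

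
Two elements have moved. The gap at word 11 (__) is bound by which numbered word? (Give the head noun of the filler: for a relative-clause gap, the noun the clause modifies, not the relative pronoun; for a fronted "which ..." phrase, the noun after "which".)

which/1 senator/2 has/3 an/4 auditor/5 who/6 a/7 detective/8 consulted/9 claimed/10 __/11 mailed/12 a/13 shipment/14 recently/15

The marked gap is the subject of "mailed".
Its filler is the fronted wh-phrase "which senator", at word 2.
(The other dependency links word 5 to a gap after word 9.)

2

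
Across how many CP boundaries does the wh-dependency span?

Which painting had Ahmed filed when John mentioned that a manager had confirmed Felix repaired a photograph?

"which painting" originates inside the matrix clause — no clause boundary is crossed.

0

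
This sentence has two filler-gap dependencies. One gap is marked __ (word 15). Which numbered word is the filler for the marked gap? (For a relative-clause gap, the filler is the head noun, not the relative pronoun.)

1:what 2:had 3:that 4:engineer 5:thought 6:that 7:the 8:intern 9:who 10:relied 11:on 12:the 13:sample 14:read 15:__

1

The marked gap is the direct object of "read".
Its filler is the fronted wh-phrase "what", at word 1.
(The other dependency links word 8 to a gap after word 9.)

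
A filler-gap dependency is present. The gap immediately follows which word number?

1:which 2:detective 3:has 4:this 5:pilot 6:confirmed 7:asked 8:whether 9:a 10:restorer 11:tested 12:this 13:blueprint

6

The displaced element is "which detective" (word 2).
It is linked across 1 clause boundary (Ø).
It functions as the subject of "asked", so the gap sits immediately after word 6 ("confirmed").
Base order: This pilot has confirmed which detective asked whether a restorer tested this blueprint.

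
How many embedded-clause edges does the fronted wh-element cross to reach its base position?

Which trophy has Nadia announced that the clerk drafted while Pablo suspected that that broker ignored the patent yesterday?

1

"which trophy" is extracted from the object of "drafted".
Boundaries crossed, outermost first: [that] — 1 in total.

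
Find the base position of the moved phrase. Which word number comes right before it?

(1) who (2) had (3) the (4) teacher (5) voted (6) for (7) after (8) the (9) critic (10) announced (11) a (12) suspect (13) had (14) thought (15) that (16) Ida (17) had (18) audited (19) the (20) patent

6

The displaced element is "who" (word 1).
It functions as the object of the preposition "for" of "voted", so the gap sits immediately after word 6 ("for").
Base order: The teacher had voted for who after the critic announced a suspect had thought that Ida had audited the patent.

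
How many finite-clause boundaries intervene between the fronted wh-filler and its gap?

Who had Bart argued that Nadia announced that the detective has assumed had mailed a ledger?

3

"who" is extracted from the subject of "mailed".
Boundaries crossed, outermost first: [that], [that], [Ø] — 3 in total.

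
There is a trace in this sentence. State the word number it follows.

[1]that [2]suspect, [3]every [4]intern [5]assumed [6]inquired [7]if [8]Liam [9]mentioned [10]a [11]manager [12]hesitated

5

The displaced element is "that suspect" (word 2).
It is linked across 1 clause boundary (Ø).
It functions as the subject of "inquired", so the gap sits immediately after word 5 ("assumed").
Base order: Every intern assumed that that suspect inquired if Liam mentioned a manager hesitated.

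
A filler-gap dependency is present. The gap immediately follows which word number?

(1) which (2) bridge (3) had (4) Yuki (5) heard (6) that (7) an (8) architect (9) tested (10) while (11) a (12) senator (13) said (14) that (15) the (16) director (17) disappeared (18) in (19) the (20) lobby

The displaced element is "which bridge" (word 2).
It is linked across 1 clause boundary (that).
It functions as the direct object of "tested", so the gap sits immediately after word 9 ("tested").
Base order: Yuki had heard that an architect tested which bridge while a senator said that the director disappeared in the lobby.

9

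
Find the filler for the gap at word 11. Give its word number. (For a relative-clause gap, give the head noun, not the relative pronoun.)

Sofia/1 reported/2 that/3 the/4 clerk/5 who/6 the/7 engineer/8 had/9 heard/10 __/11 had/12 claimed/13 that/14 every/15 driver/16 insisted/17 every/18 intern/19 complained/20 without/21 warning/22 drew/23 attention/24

The gap at 11 is the subject of "claimed", inside a relative clause.
The relative pronoun is "who" (word 6); it is bound by the head noun immediately before it.
Its filler is the head noun "clerk", at word 5.

5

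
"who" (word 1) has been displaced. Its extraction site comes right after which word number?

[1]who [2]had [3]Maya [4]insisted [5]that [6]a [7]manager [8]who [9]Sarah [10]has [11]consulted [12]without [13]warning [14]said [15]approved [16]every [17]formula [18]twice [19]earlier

The displaced element is "who" (word 1).
It is linked across 2 clause boundaries (that → Ø).
It functions as the subject of "approved", so the gap sits immediately after word 14 ("said").
Base order: Maya had insisted that a manager who Sarah has consulted without warning said who approved every formula twice earlier.

14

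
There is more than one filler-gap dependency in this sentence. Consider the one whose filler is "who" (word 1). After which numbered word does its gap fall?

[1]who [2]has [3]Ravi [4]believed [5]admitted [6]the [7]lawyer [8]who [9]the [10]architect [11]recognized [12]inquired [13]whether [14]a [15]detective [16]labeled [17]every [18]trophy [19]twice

4

The displaced element is "who" (word 1).
It is linked across 1 clause boundary (Ø).
It functions as the subject of "admitted", so the gap sits immediately after word 4 ("believed").
Base order: Ravi has believed that who admitted the lawyer who the architect recognized inquired whether a detective labeled every trophy twice.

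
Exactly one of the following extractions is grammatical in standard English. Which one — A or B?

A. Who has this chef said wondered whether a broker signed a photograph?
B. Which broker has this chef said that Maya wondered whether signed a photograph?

In B, the wh-phrase is extracted from inside a wh-island (introduced by "whether"), which blocks movement.
In A, the extraction path crosses only that-complement boundaries, which are transparent.
So A is grammatical.

A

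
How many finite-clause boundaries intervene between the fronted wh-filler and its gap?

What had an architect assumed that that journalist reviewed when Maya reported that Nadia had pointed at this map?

"what" is extracted from the object of "reviewed".
Boundaries crossed, outermost first: [that] — 1 in total.

1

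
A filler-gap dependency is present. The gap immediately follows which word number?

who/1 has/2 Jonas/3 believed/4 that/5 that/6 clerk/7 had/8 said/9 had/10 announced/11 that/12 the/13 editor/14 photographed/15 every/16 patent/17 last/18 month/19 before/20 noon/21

9

The displaced element is "who" (word 1).
It is linked across 2 clause boundaries (that → Ø).
It functions as the subject of "announced", so the gap sits immediately after word 9 ("said").
Base order: Jonas has believed that that clerk had said that who had announced that the editor photographed every patent last month before noon.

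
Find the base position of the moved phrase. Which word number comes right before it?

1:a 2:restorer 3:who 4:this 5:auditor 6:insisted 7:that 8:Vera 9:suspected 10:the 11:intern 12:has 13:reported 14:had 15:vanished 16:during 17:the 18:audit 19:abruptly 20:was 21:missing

13

The displaced element is "a restorer" (word 2).
It is linked across 3 clause boundaries (that → Ø → Ø).
It functions as the subject of "vanished", so the gap sits immediately after word 13 ("reported").
Base order: This auditor insisted that Vera suspected the intern has reported that a restorer had vanished during the audit abruptly.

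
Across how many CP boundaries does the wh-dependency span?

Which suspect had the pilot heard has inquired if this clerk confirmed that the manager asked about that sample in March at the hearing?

1

"which suspect" is extracted from the subject of "inquired".
Boundaries crossed, outermost first: [Ø] — 1 in total.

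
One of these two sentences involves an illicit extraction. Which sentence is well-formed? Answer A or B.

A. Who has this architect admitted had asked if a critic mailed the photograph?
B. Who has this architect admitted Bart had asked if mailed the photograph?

In B, the wh-phrase is extracted from inside a wh-island (introduced by "if"), which blocks movement.
In A, the extraction path crosses only that-complement boundaries, which are transparent.
So A is grammatical.

A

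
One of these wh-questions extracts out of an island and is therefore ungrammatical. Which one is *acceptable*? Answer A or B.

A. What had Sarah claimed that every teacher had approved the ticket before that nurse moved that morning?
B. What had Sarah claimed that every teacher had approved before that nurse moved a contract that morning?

B

In A, the wh-phrase is extracted from inside an adjunct island (introduced by "before"), which blocks movement.
In B, the extraction path crosses only that-complement boundaries, which are transparent.
So B is grammatical.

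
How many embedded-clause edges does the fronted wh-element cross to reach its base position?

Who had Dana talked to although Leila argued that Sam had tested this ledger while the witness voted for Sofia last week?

"who" originates inside the matrix clause — no clause boundary is crossed.

0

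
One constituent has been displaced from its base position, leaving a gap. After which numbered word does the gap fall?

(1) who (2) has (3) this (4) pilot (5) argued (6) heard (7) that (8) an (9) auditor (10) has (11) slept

The displaced element is "who" (word 1).
It is linked across 1 clause boundary (Ø).
It functions as the subject of "heard", so the gap sits immediately after word 5 ("argued").
Base order: This pilot has argued that who heard that an auditor has slept.

5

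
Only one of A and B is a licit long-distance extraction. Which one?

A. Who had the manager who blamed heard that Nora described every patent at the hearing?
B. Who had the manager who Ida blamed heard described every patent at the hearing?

In A, the wh-phrase is extracted from inside a complex-NP island (relative clause) (introduced by "who"), which blocks movement.
In B, the extraction path crosses only that-complement boundaries, which are transparent.
So B is grammatical.

B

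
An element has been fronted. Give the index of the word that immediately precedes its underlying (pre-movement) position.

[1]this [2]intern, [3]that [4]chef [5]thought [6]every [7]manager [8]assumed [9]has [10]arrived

8

The displaced element is "this intern" (word 2).
It is linked across 2 clause boundaries (Ø → Ø).
It functions as the subject of "arrived", so the gap sits immediately after word 8 ("assumed").
Base order: That chef thought every manager assumed that this intern has arrived.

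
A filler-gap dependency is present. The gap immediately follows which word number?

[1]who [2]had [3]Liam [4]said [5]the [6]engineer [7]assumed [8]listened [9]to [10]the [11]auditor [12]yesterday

The displaced element is "who" (word 1).
It is linked across 2 clause boundaries (Ø → Ø).
It functions as the subject of "listened", so the gap sits immediately after word 7 ("assumed").
Base order: Liam had said the engineer assumed that who listened to the auditor yesterday.

7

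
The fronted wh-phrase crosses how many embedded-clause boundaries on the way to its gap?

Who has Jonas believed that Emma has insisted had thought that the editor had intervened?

2

"who" is extracted from the subject of "thought".
Boundaries crossed, outermost first: [that], [Ø] — 2 in total.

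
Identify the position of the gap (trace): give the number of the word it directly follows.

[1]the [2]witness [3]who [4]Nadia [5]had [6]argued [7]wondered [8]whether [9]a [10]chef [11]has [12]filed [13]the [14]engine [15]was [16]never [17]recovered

6

The displaced element is "the witness" (word 2).
It is linked across 1 clause boundary (Ø).
It functions as the subject of "wondered", so the gap sits immediately after word 6 ("argued").
Base order: Nadia had argued that the witness wondered whether a chef has filed the engine.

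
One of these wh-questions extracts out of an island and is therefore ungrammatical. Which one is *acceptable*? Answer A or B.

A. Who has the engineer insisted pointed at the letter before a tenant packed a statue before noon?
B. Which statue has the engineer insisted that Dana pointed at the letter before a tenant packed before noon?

In B, the wh-phrase is extracted from inside an adjunct island (introduced by "before"), which blocks movement.
In A, the extraction path crosses only that-complement boundaries, which are transparent.
So A is grammatical.

A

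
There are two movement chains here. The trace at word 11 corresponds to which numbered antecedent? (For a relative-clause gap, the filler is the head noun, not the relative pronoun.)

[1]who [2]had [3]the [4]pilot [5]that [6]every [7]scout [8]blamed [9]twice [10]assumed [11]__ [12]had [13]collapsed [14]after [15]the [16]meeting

The marked gap is the subject of "collapsed".
Its filler is the fronted wh-phrase "who", at word 1.
(The other dependency links word 4 to a gap after word 8.)

1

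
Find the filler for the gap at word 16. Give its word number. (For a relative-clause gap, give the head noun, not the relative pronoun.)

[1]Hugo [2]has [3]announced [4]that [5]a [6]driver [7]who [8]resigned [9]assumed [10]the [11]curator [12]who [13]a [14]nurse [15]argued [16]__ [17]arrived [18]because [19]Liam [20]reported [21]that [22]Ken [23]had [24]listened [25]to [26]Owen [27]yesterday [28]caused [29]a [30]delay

The gap at 16 is the subject of "arrived", inside a relative clause.
The relative pronoun is "who" (word 12); it is bound by the head noun immediately before it.
Its filler is the head noun "curator", at word 11.

11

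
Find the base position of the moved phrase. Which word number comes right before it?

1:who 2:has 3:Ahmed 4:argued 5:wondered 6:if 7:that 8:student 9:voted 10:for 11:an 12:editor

The displaced element is "who" (word 1).
It is linked across 1 clause boundary (Ø).
It functions as the subject of "wondered", so the gap sits immediately after word 4 ("argued").
Base order: Ahmed has argued that who wondered if that student voted for an editor.

4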